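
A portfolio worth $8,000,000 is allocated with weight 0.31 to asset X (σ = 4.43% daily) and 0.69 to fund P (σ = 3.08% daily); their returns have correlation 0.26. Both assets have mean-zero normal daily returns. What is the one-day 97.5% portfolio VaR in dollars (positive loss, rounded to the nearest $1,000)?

$441,000

σ_p² = 0.31²·4.43² + 0.69²·3.08² + 2·0.26·0.31·0.69·4.43·3.08 = 7.9201 (%²).
σ_p = √7.9201 = 2.814%.
At 97.5%, z = 1.960.
VaR = 1.960 × 2.814% = 5.515%; on $8,000,000 that is $441,200.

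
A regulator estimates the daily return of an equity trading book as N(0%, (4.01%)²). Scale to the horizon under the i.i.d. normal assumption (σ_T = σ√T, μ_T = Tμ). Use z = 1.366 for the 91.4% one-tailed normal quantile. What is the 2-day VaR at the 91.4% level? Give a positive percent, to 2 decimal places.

7.75%

σ_{2d} = 4.01% × √2 = 5.671%.
VaR = 1.366 × 5.671% = 7.747%.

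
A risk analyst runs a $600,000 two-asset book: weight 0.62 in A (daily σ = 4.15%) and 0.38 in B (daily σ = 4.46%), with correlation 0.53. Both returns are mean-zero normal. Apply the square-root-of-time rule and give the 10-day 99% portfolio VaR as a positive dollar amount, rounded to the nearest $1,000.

σ_p = √(0.62²·4.15² + 0.38²·4.46² + 2·0.53·0.62·0.38·4.15·4.46) = 3.757%.
σ_{10d} = 3.757% × √10 = 11.881%.
z(99%) = 2.326.
VaR = 2.326 × 11.881% = 27.635%; on $600,000 that is $165,810.

$166,000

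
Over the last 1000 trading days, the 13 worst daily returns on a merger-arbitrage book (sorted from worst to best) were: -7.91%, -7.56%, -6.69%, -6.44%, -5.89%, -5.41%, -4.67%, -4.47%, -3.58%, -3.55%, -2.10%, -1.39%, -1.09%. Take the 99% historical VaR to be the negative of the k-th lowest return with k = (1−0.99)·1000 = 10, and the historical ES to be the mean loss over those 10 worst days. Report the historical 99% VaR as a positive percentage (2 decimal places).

3.55%

k = 10; the 10th lowest return is -3.55%, so VaR = 3.55%.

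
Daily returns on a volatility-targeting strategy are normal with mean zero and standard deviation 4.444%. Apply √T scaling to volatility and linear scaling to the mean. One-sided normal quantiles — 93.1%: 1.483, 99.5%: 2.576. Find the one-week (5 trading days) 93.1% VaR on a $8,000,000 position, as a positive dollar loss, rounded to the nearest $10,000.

$1,180,000

σ_{5d} = 4.444% × √5 = 9.937%.
VaR = 1.483 × 9.937% = 14.737%.
On $8,000,000: 0.14737 × $8,000,000 = $1,178,960.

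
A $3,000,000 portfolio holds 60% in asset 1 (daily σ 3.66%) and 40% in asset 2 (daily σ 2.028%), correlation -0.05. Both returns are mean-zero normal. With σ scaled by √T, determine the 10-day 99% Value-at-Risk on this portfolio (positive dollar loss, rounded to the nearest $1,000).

$508,000

σ_p = √(0.6²·3.66² + 0.4²·2.028² + 2·-0.05·0.6·0.4·3.66·2.028) = 2.303%.
σ_{10d} = 2.303% × √10 = 7.283%.
z(99%) = 2.326.
VaR = 2.326 × 7.283% = 16.940%; on $3,000,000 that is $508,200.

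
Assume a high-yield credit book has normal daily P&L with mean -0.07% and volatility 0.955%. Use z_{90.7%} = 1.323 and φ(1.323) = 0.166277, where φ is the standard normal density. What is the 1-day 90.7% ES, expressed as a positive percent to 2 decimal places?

Tail multiplier: φ(z)/(1−α) = 0.166277 / 0.093 = 1.788.
ES = −(-0.07%) + 0.955% × 1.788 = 1.778%.

1.78%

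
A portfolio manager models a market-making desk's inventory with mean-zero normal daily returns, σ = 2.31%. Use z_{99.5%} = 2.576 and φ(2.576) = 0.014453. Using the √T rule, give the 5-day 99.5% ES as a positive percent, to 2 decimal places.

14.93%

σ_{5d} = 2.31% × √5 = 5.165%.
ES multiplier = φ(z)/(1−α) = 0.014453/0.005 = 2.891.
ES = 5.165% × 2.891 = 14.932%.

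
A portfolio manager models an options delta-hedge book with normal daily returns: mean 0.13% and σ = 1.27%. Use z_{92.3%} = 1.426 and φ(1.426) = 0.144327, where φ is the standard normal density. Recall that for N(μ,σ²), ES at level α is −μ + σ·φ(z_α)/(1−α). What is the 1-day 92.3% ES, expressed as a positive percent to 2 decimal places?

2.25%

Tail multiplier: φ(z)/(1−α) = 0.144327 / 0.077 = 1.874.
ES = −(0.13%) + 1.27% × 1.874 = 2.250%.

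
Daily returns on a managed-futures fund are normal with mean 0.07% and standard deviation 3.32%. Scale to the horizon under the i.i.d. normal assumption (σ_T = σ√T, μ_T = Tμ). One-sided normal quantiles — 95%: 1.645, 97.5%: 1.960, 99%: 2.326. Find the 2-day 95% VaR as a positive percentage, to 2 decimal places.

σ_{2d} = 3.32% × √2 = 4.695%; μ_{2d} = 2 × 0.07% = 0.140%.
VaR = −(0.140%) + 1.645 × 4.695% = 7.583%.

7.58%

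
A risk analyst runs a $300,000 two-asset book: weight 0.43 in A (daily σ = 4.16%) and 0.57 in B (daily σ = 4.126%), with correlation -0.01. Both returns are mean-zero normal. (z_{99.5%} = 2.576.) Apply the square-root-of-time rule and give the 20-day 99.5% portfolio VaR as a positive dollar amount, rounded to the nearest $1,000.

σ_p = √(0.43²·4.16² + 0.57²·4.126² + 2·-0.01·0.43·0.57·4.16·4.126) = 2.941%.
σ_{20d} = 2.941% × √20 = 13.153%.
VaR = 2.576 × 13.153% = 33.882%; on $300,000 that is $101,646.

$102,000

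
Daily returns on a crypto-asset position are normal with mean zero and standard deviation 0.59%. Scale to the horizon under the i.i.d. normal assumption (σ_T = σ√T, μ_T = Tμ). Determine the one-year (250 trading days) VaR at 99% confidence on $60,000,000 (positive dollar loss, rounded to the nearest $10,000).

At 99%, z = 2.326.
σ_{250d} = 0.59% × √250 = 9.329%.
VaR = 2.326 × 9.329% = 21.699%.
On $60,000,000: 0.21699 × $60,000,000 = $13,019,400.

$13,020,000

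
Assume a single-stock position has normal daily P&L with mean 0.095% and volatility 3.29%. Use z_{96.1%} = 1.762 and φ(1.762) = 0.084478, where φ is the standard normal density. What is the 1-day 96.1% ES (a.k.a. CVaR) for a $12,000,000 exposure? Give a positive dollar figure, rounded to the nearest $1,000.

$844,000

Tail multiplier: φ(z)/(1−α) = 0.084478 / 0.039 = 2.166.
ES = −(0.095%) + 3.29% × 2.166 = 7.031%.
On $12,000,000: 0.07031 × $12,000,000 = $843,720.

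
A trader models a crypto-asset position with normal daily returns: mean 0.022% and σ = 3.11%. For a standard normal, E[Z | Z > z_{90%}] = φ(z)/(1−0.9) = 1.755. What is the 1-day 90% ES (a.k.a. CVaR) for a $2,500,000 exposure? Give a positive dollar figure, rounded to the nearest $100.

$135,900

ES = −(0.022%) + 3.11% × 1.755 = 5.436%.
On $2,500,000: 0.05436 × $2,500,000 = $135,900.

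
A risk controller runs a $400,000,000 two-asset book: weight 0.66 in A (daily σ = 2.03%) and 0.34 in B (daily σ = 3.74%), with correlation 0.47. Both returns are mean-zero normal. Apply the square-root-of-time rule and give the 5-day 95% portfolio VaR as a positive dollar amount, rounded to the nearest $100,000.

$32,900,000

σ_p = √(0.66²·2.03² + 0.34²·3.74² + 2·0.47·0.66·0.34·2.03·3.74) = 2.239%.
σ_{5d} = 2.239% × √5 = 5.007%.
z(95%) = 1.645.
VaR = 1.645 × 5.007% = 8.237%; on $400,000,000 that is $32,948,000.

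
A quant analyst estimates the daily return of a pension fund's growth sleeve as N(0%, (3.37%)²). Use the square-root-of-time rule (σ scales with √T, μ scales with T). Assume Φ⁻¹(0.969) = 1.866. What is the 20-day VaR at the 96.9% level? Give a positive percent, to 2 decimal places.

σ_{20d} = 3.37% × √20 = 15.071%.
VaR = 1.866 × 15.071% = 28.122%.

28.12%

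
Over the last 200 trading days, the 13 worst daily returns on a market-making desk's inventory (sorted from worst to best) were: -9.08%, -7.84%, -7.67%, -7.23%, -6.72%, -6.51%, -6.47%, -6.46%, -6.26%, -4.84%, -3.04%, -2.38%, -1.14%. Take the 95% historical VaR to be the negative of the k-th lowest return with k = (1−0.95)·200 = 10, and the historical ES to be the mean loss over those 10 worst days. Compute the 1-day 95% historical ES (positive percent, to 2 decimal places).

The 10 worst returns sum to -69.08%.
ES = −(-69.08%) / 10 = 6.908% ≈ 6.91%.

6.91%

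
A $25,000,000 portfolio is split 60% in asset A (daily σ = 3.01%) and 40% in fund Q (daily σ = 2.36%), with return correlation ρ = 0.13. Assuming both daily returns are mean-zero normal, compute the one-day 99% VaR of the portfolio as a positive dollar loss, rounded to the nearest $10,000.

σ_p² = 0.6²·3.01² + 0.4²·2.36² + 2·0.13·0.6·0.4·3.01·2.36 = 4.5960 (%²).
σ_p = √4.5960 = 2.144%.
At 99%, z = 2.326.
VaR = 2.326 × 2.144% = 4.987%; on $25,000,000 that is $1,246,750.

$1,250,000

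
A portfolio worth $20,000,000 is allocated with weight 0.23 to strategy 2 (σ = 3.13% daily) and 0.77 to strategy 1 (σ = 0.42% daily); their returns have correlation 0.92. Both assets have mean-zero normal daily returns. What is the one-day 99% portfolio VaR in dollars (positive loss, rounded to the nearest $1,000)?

σ_p² = 0.23²·3.13² + 0.77²·0.42² + 2·0.92·0.23·0.77·3.13·0.42 = 1.0512 (%²).
σ_p = √1.0512 = 1.025%.
At 99%, z = 2.326.
VaR = 2.326 × 1.025% = 2.384%; on $20,000,000 that is $476,800.

$477,000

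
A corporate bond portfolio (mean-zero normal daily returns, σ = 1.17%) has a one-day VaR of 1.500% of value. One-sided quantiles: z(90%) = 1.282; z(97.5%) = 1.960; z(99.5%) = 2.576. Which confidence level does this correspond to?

Implied z = VaR/σ = 1.500 / 1.17 = 1.282.
This matches z(90%) = 1.282.

90%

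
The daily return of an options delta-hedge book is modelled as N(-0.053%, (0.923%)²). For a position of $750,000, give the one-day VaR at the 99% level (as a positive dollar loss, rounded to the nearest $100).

At 99% one-sided, z = 2.326.
VaR = −μ + z·σ = −(-0.053%) + 2.326 × 0.923% = 2.200%.
On $750,000: 0.02200 × $750,000 = $16,500.

$16,500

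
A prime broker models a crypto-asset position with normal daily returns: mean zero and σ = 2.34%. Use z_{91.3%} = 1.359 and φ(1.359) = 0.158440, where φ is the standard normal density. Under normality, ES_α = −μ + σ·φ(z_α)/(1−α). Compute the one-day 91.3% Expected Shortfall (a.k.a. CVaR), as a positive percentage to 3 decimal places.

Tail multiplier: φ(z)/(1−α) = 0.158440 / 0.087 = 1.821.
ES = 2.34% × 1.821 = 4.261%.

4.261%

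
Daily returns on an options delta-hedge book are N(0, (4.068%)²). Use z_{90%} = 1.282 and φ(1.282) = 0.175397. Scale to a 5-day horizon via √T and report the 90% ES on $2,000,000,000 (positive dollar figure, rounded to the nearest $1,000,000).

σ_{5d} = 4.068% × √5 = 9.096%.
ES multiplier = φ(z)/(1−α) = 0.175397/0.1 = 1.754.
ES = 9.096% × 1.754 = 15.954%; on $2,000,000,000: $319,080,000.

$319,000,000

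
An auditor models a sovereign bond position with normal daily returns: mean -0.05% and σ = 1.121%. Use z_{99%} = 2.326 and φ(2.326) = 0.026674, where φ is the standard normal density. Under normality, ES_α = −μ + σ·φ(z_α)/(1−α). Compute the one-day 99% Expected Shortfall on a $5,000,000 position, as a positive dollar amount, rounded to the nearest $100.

$152,000

Tail multiplier: φ(z)/(1−α) = 0.026674 / 0.01 = 2.667.
ES = −(-0.05%) + 1.121% × 2.667 = 3.040%.
On $5,000,000: 0.03040 × $5,000,000 = $152,000.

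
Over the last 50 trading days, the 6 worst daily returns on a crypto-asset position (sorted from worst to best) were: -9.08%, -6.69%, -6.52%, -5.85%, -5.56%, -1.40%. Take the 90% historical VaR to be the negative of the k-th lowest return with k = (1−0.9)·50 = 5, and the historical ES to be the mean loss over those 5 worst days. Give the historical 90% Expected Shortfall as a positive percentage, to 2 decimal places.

6.74%

The 5 worst returns sum to -33.70%.
ES = −(-33.70%) / 5 = 6.74%.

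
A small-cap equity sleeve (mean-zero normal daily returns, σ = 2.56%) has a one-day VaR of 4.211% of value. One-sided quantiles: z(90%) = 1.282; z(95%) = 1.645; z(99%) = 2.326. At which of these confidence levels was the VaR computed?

95%

Implied z = VaR/σ = 4.211 / 2.56 = 1.645.
This matches z(95%) = 1.645.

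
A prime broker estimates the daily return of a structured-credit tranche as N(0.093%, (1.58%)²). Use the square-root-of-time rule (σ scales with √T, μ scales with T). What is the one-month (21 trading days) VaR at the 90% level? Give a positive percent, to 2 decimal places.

At 90%, z = 1.282.
σ_{21d} = 1.58% × √21 = 7.240%; μ_{21d} = 21 × 0.093% = 1.953%.
VaR = −(1.953%) + 1.282 × 7.240% = 7.329%.

7.33%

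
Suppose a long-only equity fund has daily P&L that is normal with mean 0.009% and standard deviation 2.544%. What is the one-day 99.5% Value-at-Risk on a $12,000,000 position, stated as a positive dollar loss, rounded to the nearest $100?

$785,300

At 99.5% one-sided, z = 2.576.
VaR = −μ + z·σ = −(0.009%) + 2.576 × 2.544% = 6.544%.
On $12,000,000: 0.06544 × $12,000,000 = $785,280.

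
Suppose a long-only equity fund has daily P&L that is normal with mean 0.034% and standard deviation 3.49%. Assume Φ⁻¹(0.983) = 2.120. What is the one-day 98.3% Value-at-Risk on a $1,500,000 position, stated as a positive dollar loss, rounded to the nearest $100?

$110,500

VaR = −μ + z·σ = −(0.034%) + 2.120 × 3.49% = 7.365%.
On $1,500,000: 0.07365 × $1,500,000 = $110,475.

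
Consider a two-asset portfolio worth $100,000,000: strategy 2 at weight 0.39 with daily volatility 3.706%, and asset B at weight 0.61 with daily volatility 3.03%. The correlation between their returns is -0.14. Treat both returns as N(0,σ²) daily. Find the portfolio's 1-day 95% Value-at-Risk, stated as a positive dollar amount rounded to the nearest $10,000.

σ_p² = 0.39²·3.706² + 0.61²·3.03² + 2·-0.14·0.39·0.61·3.706·3.03 = 4.7572 (%²).
σ_p = √4.7572 = 2.181%.
At 95%, z = 1.645.
VaR = 1.645 × 2.181% = 3.588%; on $100,000,000 that is $3,588,000.

$3,590,000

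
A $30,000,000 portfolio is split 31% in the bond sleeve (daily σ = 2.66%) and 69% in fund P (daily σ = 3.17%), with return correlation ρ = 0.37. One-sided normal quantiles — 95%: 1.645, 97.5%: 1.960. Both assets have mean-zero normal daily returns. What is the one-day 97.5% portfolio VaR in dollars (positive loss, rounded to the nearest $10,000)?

$1,530,000

σ_p² = 0.31²·2.66² + 0.69²·3.17² + 2·0.37·0.31·0.69·2.66·3.17 = 6.7989 (%²).
σ_p = √6.7989 = 2.607%.
VaR = 1.960 × 2.607% = 5.110%; on $30,000,000 that is $1,533,000.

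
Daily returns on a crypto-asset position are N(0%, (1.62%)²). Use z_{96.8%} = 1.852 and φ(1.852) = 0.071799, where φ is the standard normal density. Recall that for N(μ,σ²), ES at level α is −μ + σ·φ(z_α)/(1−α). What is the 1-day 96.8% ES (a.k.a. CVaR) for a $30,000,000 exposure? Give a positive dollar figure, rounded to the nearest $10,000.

$1,090,000

Tail multiplier: φ(z)/(1−α) = 0.071799 / 0.032 = 2.244.
ES = 1.62% × 2.244 = 3.635%.
On $30,000,000: 0.03635 × $30,000,000 = $1,090,500.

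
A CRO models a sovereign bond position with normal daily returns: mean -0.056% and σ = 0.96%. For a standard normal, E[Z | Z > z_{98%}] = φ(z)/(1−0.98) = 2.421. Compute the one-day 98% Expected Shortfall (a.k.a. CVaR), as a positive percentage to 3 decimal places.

2.380%

ES = −(-0.056%) + 0.96% × 2.421 = 2.380%.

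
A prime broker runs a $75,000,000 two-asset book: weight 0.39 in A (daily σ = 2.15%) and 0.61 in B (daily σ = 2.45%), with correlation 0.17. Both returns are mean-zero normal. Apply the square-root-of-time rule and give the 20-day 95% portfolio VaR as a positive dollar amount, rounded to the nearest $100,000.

$10,100,000

σ_p = √(0.39²·2.15² + 0.61²·2.45² + 2·0.17·0.39·0.61·2.15·2.45) = 1.834%.
σ_{20d} = 1.834% × √20 = 8.202%.
z(95%) = 1.645.
VaR = 1.645 × 8.202% = 13.492%; on $75,000,000 that is $10,119,000.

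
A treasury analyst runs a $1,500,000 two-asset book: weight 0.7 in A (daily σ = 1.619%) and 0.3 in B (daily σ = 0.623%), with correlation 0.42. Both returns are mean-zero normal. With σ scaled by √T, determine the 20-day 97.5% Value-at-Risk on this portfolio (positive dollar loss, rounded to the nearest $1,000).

σ_p = √(0.7²·1.619² + 0.3²·0.623² + 2·0.42·0.7·0.3·1.619·0.623) = 1.224%.
σ_{20d} = 1.224% × √20 = 5.474%.
z(97.5%) = 1.960.
VaR = 1.960 × 5.474% = 10.729%; on $1,500,000 that is $160,935.

$161,000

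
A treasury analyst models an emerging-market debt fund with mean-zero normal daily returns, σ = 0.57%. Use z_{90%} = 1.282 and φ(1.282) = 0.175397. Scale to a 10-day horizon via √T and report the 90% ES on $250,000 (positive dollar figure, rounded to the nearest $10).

σ_{10d} = 0.57% × √10 = 1.802%.
ES multiplier = φ(z)/(1−α) = 0.175397/0.1 = 1.754.
ES = 1.802% × 1.754 = 3.161%; on $250,000: $7,902.

$7,900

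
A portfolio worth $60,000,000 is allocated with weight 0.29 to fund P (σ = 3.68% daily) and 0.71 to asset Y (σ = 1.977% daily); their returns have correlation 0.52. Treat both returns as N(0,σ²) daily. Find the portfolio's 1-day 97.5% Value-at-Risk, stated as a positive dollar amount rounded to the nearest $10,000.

$2,540,000

σ_p² = 0.29²·3.68² + 0.71²·1.977² + 2·0.52·0.29·0.71·3.68·1.977 = 4.6671 (%²).
σ_p = √4.6671 = 2.160%.
At 97.5%, z = 1.960.
VaR = 1.960 × 2.160% = 4.234%; on $60,000,000 that is $2,540,400.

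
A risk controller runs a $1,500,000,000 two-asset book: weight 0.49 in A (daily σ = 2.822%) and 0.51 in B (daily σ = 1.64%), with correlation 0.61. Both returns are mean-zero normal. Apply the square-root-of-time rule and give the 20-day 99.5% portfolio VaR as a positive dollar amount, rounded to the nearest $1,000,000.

$347,000,000

σ_p = √(0.49²·2.822² + 0.51²·1.64² + 2·0.61·0.49·0.51·2.822·1.64) = 2.006%.
σ_{20d} = 2.006% × √20 = 8.971%.
z(99.5%) = 2.576.
VaR = 2.576 × 8.971% = 23.109%; on $1,500,000,000 that is $346,635,000.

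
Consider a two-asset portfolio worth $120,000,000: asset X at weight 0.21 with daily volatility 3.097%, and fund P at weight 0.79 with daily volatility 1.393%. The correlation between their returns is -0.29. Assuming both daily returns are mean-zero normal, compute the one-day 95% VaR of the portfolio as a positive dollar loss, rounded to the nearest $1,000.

σ_p² = 0.21²·3.097² + 0.79²·1.393² + 2·-0.29·0.21·0.79·3.097·1.393 = 1.2189 (%²).
σ_p = √1.2189 = 1.104%.
At 95%, z = 1.645.
VaR = 1.645 × 1.104% = 1.816%; on $120,000,000 that is $2,179,200.

$2,179,000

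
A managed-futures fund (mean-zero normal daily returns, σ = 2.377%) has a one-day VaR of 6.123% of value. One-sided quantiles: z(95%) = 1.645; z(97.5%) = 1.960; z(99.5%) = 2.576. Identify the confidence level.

99.5%

Implied z = VaR/σ = 6.123 / 2.377 = 2.576.
This matches z(99.5%) = 2.576.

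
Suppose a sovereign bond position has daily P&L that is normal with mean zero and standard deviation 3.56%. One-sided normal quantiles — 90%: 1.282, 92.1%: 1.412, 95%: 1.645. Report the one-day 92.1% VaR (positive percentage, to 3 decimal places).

VaR = z·σ = 1.412 × 3.56% = 5.027%.

5.027%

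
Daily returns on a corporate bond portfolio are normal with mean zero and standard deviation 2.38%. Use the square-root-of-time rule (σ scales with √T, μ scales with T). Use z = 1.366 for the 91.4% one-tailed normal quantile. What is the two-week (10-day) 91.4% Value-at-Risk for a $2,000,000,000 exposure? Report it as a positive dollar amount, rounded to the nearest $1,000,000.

$206,000,000

σ_{10d} = 2.38% × √10 = 7.526%.
VaR = 1.366 × 7.526% = 10.281%.
On $2,000,000,000: 0.10281 × $2,000,000,000 = $205,620,000.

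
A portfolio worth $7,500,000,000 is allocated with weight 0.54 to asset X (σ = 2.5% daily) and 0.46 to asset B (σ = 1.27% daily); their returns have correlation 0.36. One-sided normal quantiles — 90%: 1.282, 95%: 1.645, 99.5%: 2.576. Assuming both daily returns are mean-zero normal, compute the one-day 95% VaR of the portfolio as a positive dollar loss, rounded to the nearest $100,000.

$203,900,000

σ_p² = 0.54²·2.5² + 0.46²·1.27² + 2·0.36·0.54·0.46·2.5·1.27 = 2.7316 (%²).
σ_p = √2.7316 = 1.653%.
VaR = 1.645 × 1.653% = 2.719%; on $7,500,000,000 that is $203,925,000.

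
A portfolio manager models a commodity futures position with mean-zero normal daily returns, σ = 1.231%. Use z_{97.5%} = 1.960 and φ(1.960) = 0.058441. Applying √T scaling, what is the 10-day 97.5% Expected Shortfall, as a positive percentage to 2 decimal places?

9.10%

σ_{10d} = 1.231% × √10 = 3.893%.
ES multiplier = φ(z)/(1−α) = 0.058441/0.025 = 2.338.
ES = 3.893% × 2.338 = 9.102%.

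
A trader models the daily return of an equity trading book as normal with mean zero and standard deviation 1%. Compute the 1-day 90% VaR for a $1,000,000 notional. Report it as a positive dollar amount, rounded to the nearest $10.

$12,820

At 90% one-sided, z = 1.282.
VaR = z·σ = 1.282 × 1% = 1.282%.
On $1,000,000: 0.01282 × $1,000,000 = $12,820.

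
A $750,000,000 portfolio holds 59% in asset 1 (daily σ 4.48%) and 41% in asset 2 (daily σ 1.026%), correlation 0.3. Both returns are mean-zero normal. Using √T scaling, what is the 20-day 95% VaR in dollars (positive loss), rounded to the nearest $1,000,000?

$154,000,000

σ_p = √(0.59²·4.48² + 0.41²·1.026² + 2·0.3·0.59·0.41·4.48·1.026) = 2.798%.
σ_{20d} = 2.798% × √20 = 12.513%.
z(95%) = 1.645.
VaR = 1.645 × 12.513% = 20.584%; on $750,000,000 that is $154,380,000.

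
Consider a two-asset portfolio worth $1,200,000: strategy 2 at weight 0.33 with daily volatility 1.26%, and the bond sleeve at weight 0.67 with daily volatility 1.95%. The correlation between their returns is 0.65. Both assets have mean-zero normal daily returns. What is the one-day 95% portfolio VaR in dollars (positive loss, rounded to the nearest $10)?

$31,740

σ_p² = 0.33²·1.26² + 0.67²·1.95² + 2·0.65·0.33·0.67·1.26·1.95 = 2.5860 (%²).
σ_p = √2.5860 = 1.608%.
At 95%, z = 1.645.
VaR = 1.645 × 1.608% = 2.645%; on $1,200,000 that is $31,740.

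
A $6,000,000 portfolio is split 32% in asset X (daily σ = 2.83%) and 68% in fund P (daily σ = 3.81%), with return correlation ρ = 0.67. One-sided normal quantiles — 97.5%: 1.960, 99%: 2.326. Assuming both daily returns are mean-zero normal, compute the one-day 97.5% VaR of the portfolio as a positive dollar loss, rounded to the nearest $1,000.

$384,000

σ_p² = 0.32²·2.83² + 0.68²·3.81² + 2·0.67·0.32·0.68·2.83·3.81 = 10.6763 (%²).
σ_p = √10.6763 = 3.267%.
VaR = 1.960 × 3.267% = 6.403%; on $6,000,000 that is $384,180.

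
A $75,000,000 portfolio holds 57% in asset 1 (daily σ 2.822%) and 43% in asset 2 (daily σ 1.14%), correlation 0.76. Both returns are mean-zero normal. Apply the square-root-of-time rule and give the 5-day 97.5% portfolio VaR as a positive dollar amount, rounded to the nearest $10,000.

$6,600,000

σ_p = √(0.57²·2.822² + 0.43²·1.14² + 2·0.76·0.57·0.43·2.822·1.14) = 2.007%.
σ_{5d} = 2.007% × √5 = 4.488%.
z(97.5%) = 1.960.
VaR = 1.960 × 4.488% = 8.796%; on $75,000,000 that is $6,597,000.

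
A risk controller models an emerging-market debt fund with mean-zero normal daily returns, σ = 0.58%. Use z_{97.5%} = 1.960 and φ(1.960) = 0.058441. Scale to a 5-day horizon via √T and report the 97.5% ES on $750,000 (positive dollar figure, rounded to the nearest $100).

σ_{5d} = 0.58% × √5 = 1.297%.
ES multiplier = φ(z)/(1−α) = 0.058441/0.025 = 2.338.
ES = 1.297% × 2.338 = 3.032%; on $750,000: $22,740.

$22,700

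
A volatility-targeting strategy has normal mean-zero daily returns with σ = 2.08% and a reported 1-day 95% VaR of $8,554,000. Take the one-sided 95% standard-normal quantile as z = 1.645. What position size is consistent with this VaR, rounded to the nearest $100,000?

$250,000,000

VaR as a fraction of value: z·σ = 1.645 × 2.08% = 3.4216%.
Position = $8,554,000 / 0.034216 = $250,000,000.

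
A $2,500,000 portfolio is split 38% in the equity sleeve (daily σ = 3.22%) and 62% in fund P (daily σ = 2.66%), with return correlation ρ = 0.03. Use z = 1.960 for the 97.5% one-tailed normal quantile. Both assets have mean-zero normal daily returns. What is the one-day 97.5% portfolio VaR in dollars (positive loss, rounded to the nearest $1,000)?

σ_p² = 0.38²·3.22² + 0.62²·2.66² + 2·0.03·0.38·0.62·3.22·2.66 = 4.3381 (%²).
σ_p = √4.3381 = 2.083%.
VaR = 1.960 × 2.083% = 4.083%; on $2,500,000 that is $102,075.

$102,000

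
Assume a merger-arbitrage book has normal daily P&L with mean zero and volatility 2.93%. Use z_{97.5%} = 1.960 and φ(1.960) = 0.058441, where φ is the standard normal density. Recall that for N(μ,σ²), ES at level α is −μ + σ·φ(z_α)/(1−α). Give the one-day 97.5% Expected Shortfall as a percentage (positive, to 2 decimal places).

Tail multiplier: φ(z)/(1−α) = 0.058441 / 0.025 = 2.338.
ES = 2.93% × 2.338 = 6.850%.

6.85%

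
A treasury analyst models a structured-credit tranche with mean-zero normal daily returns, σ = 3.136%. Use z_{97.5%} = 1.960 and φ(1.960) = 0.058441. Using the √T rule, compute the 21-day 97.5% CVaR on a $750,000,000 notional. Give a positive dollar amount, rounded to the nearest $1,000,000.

$252,000,000

σ_{21d} = 3.136% × √21 = 14.371%.
ES multiplier = φ(z)/(1−α) = 0.058441/0.025 = 2.338.
ES = 14.371% × 2.338 = 33.599%; on $750,000,000: $251,992,500.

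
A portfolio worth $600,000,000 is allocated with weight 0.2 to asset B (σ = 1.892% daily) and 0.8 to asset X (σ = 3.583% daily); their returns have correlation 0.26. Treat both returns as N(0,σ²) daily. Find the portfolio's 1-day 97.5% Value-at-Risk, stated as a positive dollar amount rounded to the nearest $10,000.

σ_p² = 0.2²·1.892² + 0.8²·3.583² + 2·0.26·0.2·0.8·1.892·3.583 = 8.9235 (%²).
σ_p = √8.9235 = 2.987%.
At 97.5%, z = 1.960.
VaR = 1.960 × 2.987% = 5.855%; on $600,000,000 that is $35,130,000.

$35,130,000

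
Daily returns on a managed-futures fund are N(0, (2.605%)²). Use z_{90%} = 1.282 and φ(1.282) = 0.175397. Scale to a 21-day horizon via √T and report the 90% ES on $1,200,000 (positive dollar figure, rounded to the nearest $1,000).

$251,000

σ_{21d} = 2.605% × √21 = 11.938%.
ES multiplier = φ(z)/(1−α) = 0.175397/0.1 = 1.754.
ES = 11.938% × 1.754 = 20.939%; on $1,200,000: $251,268.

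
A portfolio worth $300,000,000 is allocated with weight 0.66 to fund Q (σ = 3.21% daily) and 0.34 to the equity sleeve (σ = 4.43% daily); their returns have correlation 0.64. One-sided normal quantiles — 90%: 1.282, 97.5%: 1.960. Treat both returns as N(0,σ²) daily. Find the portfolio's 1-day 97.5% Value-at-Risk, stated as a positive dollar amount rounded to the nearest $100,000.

σ_p² = 0.66²·3.21² + 0.34²·4.43² + 2·0.64·0.66·0.34·3.21·4.43 = 10.8416 (%²).
σ_p = √10.8416 = 3.293%.
VaR = 1.960 × 3.293% = 6.454%; on $300,000,000 that is $19,362,000.

$19,400,000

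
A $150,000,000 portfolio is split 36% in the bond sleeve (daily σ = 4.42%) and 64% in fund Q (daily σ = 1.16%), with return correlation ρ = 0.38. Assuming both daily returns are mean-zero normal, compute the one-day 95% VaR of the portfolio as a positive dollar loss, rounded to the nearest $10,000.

σ_p² = 0.36²·4.42² + 0.64²·1.16² + 2·0.38·0.36·0.64·4.42·1.16 = 3.9809 (%²).
σ_p = √3.9809 = 1.995%.
At 95%, z = 1.645.
VaR = 1.645 × 1.995% = 3.282%; on $150,000,000 that is $4,923,000.

$4,920,000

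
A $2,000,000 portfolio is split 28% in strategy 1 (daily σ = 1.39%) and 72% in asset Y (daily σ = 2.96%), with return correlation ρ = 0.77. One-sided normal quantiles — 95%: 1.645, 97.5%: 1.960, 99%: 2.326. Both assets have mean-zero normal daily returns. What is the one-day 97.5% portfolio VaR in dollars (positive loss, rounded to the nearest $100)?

σ_p² = 0.28²·1.39² + 0.72²·2.96² + 2·0.77·0.28·0.72·1.39·2.96 = 5.9709 (%²).
σ_p = √5.9709 = 2.444%.
VaR = 1.960 × 2.444% = 4.790%; on $2,000,000 that is $95,800.

$95,800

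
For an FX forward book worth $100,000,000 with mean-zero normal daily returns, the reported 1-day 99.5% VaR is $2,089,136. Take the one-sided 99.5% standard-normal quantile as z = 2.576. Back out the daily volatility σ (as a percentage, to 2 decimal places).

0.81%

VaR as a fraction: $2,089,136 / $100,000,000 = 2.089%.
σ = VaR / z = 2.089% / 2.576 = 0.811%.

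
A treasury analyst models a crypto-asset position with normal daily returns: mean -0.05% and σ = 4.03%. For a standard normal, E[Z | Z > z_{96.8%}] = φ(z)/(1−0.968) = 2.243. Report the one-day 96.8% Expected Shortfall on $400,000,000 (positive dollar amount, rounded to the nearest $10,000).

ES = −(-0.05%) + 4.03% × 2.243 = 9.089%.
On $400,000,000: 0.09089 × $400,000,000 = $36,356,000.

$36,360,000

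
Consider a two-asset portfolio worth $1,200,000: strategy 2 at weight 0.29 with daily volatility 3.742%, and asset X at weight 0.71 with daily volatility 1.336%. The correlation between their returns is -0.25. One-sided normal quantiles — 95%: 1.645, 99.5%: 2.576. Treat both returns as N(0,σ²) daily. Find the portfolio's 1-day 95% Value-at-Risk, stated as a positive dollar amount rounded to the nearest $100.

$24,700

σ_p² = 0.29²·3.742² + 0.71²·1.336² + 2·-0.25·0.29·0.71·3.742·1.336 = 1.5627 (%²).
σ_p = √1.5627 = 1.250%.
VaR = 1.645 × 1.250% = 2.056%; on $1,200,000 that is $24,672.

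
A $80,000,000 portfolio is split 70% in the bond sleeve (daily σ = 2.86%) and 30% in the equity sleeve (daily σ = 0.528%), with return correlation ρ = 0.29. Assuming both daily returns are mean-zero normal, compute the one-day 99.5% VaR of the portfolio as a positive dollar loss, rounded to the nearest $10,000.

σ_p² = 0.7²·2.86² + 0.3²·0.528² + 2·0.29·0.7·0.3·2.86·0.528 = 4.2170 (%²).
σ_p = √4.2170 = 2.054%.
At 99.5%, z = 2.576.
VaR = 2.576 × 2.054% = 5.291%; on $80,000,000 that is $4,232,800.

$4,230,000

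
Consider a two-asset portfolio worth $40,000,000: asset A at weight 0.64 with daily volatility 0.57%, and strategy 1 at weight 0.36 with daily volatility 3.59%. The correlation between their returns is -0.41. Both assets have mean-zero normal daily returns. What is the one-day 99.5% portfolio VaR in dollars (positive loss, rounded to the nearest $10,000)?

$1,230,000

σ_p² = 0.64²·0.57² + 0.36²·3.59² + 2·-0.41·0.64·0.36·0.57·3.59 = 1.4168 (%²).
σ_p = √1.4168 = 1.190%.
At 99.5%, z = 2.576.
VaR = 2.576 × 1.190% = 3.065%; on $40,000,000 that is $1,226,000.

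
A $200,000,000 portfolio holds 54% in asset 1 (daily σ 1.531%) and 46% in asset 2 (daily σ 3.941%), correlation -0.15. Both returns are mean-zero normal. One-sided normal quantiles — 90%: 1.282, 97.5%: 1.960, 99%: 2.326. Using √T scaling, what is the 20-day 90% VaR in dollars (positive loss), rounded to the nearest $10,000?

$21,510,000

σ_p = √(0.54²·1.531² + 0.46²·3.941² + 2·-0.15·0.54·0.46·1.531·3.941) = 1.876%.
σ_{20d} = 1.876% × √20 = 8.390%.
VaR = 1.282 × 8.390% = 10.756%; on $200,000,000 that is $21,512,000.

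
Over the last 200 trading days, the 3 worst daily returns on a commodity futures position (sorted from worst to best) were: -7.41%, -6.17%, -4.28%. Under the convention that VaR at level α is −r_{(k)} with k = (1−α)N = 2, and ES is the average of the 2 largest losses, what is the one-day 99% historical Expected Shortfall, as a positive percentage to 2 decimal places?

The 2 worst returns sum to -13.58%.
ES = −(-13.58%) / 2 = 6.79%.

6.79%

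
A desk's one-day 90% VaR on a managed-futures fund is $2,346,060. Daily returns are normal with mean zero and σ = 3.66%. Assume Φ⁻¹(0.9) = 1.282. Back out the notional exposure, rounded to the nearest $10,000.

VaR as a fraction of value: z·σ = 1.282 × 3.66% = 4.69212%.
Position = $2,346,060 / 0.0469212 = $50,000,000.

$50,000,000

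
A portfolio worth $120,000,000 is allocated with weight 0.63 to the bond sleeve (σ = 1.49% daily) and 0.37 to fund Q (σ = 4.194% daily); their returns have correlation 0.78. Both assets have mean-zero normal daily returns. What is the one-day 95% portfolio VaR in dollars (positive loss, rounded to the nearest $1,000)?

σ_p² = 0.63²·1.49² + 0.37²·4.194² + 2·0.78·0.63·0.37·1.49·4.194 = 5.5616 (%²).
σ_p = √5.5616 = 2.358%.
At 95%, z = 1.645.
VaR = 1.645 × 2.358% = 3.879%; on $120,000,000 that is $4,654,800.

$4,655,000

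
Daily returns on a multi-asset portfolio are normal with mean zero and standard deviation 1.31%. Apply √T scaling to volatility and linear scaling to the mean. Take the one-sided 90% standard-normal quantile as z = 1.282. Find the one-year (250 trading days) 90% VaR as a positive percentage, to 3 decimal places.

σ_{250d} = 1.31% × √250 = 20.713%.
VaR = 1.282 × 20.713% = 26.554%.

26.554%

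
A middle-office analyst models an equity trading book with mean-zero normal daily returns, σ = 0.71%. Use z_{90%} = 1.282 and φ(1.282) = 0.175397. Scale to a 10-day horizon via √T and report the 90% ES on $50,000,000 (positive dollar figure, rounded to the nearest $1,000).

$1,969,000

σ_{10d} = 0.71% × √10 = 2.245%.
ES multiplier = φ(z)/(1−α) = 0.175397/0.1 = 1.754.
ES = 2.245% × 1.754 = 3.938%; on $50,000,000: $1,969,000.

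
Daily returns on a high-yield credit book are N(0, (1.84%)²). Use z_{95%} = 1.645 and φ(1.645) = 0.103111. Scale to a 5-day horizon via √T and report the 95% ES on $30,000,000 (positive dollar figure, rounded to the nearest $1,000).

$2,545,000

σ_{5d} = 1.84% × √5 = 4.114%.
ES multiplier = φ(z)/(1−α) = 0.103111/0.05 = 2.062.
ES = 4.114% × 2.062 = 8.483%; on $30,000,000: $2,544,900.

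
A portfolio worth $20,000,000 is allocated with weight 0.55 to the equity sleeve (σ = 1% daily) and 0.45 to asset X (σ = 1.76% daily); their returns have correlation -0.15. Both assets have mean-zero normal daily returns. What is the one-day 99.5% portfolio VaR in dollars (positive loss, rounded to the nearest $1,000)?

$461,000

σ_p² = 0.55²·1² + 0.45²·1.76² + 2·-0.15·0.55·0.45·1·1.76 = 0.7991 (%²).
σ_p = √0.7991 = 0.894%.
At 99.5%, z = 2.576.
VaR = 2.576 × 0.894% = 2.303%; on $20,000,000 that is $460,600.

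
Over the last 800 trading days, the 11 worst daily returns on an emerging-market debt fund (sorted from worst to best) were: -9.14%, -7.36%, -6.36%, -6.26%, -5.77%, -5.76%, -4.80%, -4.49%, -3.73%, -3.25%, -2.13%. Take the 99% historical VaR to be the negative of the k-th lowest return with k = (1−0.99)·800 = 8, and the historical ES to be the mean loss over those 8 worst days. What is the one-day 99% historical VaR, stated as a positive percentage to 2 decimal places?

k = 8; the 8th lowest return is -4.49%, so VaR = 4.49%.

4.49%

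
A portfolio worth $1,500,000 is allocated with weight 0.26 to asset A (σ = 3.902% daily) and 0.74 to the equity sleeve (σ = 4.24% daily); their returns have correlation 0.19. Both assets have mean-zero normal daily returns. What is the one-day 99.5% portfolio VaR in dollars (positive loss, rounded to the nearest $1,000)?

σ_p² = 0.26²·3.902² + 0.74²·4.24² + 2·0.19·0.26·0.74·3.902·4.24 = 12.0834 (%²).
σ_p = √12.0834 = 3.476%.
At 99.5%, z = 2.576.
VaR = 2.576 × 3.476% = 8.954%; on $1,500,000 that is $134,310.

$134,000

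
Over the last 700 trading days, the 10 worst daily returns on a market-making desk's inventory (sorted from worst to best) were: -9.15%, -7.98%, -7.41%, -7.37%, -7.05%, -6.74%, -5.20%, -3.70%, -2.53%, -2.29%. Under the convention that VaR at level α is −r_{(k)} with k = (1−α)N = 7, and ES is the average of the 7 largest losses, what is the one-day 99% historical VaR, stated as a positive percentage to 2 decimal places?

5.20%

k = 7; the 7th lowest return is -5.20%, so VaR = 5.20%.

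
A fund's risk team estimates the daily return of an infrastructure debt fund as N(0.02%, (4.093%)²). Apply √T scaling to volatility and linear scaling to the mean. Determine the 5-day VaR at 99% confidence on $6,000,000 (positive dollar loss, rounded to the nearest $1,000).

At 99%, z = 2.326.
σ_{5d} = 4.093% × √5 = 9.152%; μ_{5d} = 5 × 0.02% = 0.100%.
VaR = −(0.100%) + 2.326 × 9.152% = 21.188%.
On $6,000,000: 0.21188 × $6,000,000 = $1,271,280.

$1,271,000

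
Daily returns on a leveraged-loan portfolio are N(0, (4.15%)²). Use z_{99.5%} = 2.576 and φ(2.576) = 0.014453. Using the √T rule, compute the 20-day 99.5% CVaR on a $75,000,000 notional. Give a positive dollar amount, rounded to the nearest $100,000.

$40,200,000

σ_{20d} = 4.15% × √20 = 18.559%.
ES multiplier = φ(z)/(1−α) = 0.014453/0.005 = 2.891.
ES = 18.559% × 2.891 = 53.654%; on $75,000,000: $40,240,500.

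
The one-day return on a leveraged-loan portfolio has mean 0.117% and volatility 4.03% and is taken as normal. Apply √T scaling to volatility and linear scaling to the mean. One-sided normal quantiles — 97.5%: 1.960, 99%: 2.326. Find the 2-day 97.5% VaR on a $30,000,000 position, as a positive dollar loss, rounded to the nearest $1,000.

$3,281,000

σ_{2d} = 4.03% × √2 = 5.699%; μ_{2d} = 2 × 0.117% = 0.234%.
VaR = −(0.234%) + 1.960 × 5.699% = 10.936%.
On $30,000,000: 0.10936 × $30,000,000 = $3,280,800.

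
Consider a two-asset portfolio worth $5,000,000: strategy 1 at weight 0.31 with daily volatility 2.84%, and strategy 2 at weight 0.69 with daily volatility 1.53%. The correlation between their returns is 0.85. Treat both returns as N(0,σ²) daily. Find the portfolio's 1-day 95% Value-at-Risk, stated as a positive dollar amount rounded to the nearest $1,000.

σ_p² = 0.31²·2.84² + 0.69²·1.53² + 2·0.85·0.31·0.69·2.84·1.53 = 3.4697 (%²).
σ_p = √3.4697 = 1.863%.
At 95%, z = 1.645.
VaR = 1.645 × 1.863% = 3.065%; on $5,000,000 that is $153,250.

$153,000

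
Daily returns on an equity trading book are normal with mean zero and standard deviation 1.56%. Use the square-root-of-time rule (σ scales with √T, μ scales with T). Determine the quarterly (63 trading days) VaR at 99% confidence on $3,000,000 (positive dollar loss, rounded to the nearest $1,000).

At 99%, z = 2.326.
σ_{63d} = 1.56% × √63 = 12.382%.
VaR = 2.326 × 12.382% = 28.801%.
On $3,000,000: 0.28801 × $3,000,000 = $864,030.

$864,000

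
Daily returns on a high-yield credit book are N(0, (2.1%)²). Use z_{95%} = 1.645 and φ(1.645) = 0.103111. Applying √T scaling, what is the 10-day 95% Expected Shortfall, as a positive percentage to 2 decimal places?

13.69%

σ_{10d} = 2.1% × √10 = 6.641%.
ES multiplier = φ(z)/(1−α) = 0.103111/0.05 = 2.062.
ES = 6.641% × 2.062 = 13.694%.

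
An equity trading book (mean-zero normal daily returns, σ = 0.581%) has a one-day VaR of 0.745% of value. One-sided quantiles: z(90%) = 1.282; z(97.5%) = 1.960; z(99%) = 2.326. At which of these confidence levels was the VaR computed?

Implied z = VaR/σ = 0.745 / 0.581 = 1.282.
This matches z(90%) = 1.282.

90%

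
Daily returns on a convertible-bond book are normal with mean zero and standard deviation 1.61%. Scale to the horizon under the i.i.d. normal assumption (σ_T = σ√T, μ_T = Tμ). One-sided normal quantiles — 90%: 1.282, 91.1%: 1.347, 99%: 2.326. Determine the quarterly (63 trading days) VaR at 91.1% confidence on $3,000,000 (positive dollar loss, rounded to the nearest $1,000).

σ_{63d} = 1.61% × √63 = 12.779%.
VaR = 1.347 × 12.779% = 17.213%.
On $3,000,000: 0.17213 × $3,000,000 = $516,390.

$516,000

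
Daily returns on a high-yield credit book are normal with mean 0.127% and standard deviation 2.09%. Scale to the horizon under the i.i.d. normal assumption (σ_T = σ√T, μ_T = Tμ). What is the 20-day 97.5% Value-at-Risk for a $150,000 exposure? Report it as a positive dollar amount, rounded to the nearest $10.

$23,670

At 97.5%, z = 1.960.
σ_{20d} = 2.09% × √20 = 9.347%; μ_{20d} = 20 × 0.127% = 2.540%.
VaR = −(2.540%) + 1.960 × 9.347% = 15.780%.
On $150,000: 0.15780 × $150,000 = $23,670.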